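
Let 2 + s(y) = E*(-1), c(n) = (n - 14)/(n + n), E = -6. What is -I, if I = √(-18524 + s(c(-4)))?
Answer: -2*I*√4630 ≈ -136.09*I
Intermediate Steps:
c(n) = (-14 + n)/(2*n) (c(n) = (-14 + n)/((2*n)) = (-14 + n)*(1/(2*n)) = (-14 + n)/(2*n))
s(y) = 4 (s(y) = -2 - 6*(-1) = -2 + 6 = 4)
I = 2*I*√4630 (I = √(-18524 + 4) = √(-18520) = 2*I*√4630 ≈ 136.09*I)
-I = -2*I*√4630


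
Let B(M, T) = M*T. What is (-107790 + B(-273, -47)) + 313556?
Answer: 218597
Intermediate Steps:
(-107790 + B(-273, -47)) + 313556 = (-107790 - 273*(-47)) + 313556 = (-107790 + 12831) + 313556 = -94959 + 313556 = 218597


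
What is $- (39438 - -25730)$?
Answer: $-65168$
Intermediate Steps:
$- (39438 - -25730) = - (39438 + 25730) = \left(-1\right) 65168 = -65168$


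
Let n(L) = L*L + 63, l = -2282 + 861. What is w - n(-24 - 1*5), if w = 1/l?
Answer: -1284585/1421 ≈ -904.00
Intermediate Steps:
l = -1421
n(L) = 63 + L**2 (n(L) = L**2 + 63 = 63 + L**2)
w = -1/1421 (w = 1/(-1421) = -1/1421 ≈ -0.00070373)
w - n(-24 - 1*5) = -1/1421 - (63 + (-24 - 1*5)**2) = -1/1421 - (63 + (-24 - 5)**2) = -1/1421 - (63 + (-29)**2) = -1/1421 - (63 + 841) = -1/1421 - 1*904 = -1/1421 - 904 = -1284585/1421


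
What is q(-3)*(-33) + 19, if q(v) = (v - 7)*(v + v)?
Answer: -1961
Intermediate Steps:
q(v) = 2*v*(-7 + v) (q(v) = (-7 + v)*(2*v) = 2*v*(-7 + v))
q(-3)*(-33) + 19 = (2*(-3)*(-7 - 3))*(-33) + 19 = (2*(-3)*(-10))*(-33) + 19 = 60*(-33) + 19 = -1980 + 19 = -1961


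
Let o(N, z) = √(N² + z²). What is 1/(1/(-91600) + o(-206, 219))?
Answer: 91600/758481452319999 + 8390560000*√90397/758481452319999 ≈ 0.0033260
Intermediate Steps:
1/(1/(-91600) + o(-206, 219)) = 1/(1/(-91600) + √((-206)² + 219²)) = 1/(-1/91600 + √(42436 + 47961)) = 1/(-1/91600 + √90397)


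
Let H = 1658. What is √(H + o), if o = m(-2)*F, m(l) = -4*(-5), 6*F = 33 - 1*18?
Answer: 2*√427 ≈ 41.328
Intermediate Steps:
F = 5/2 (F = (33 - 1*18)/6 = (33 - 18)/6 = (⅙)*15 = 5/2 ≈ 2.5000)
m(l) = 20
o = 50 (o = 20*(5/2) = 50)
√(H + o) = √(1658 + 50) = √1708 = 2*√427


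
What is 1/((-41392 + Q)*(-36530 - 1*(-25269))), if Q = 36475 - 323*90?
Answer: 1/382727607 ≈ 2.6128e-9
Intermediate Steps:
Q = 7405 (Q = 36475 - 29070 = 7405)
1/((-41392 + Q)*(-36530 - 1*(-25269))) = 1/((-41392 + 7405)*(-36530 - 1*(-25269))) = 1/((-33987)*(-36530 + 25269)) = -1/33987/(-11261) = -1/33987*(-1/11261) = 1/382727607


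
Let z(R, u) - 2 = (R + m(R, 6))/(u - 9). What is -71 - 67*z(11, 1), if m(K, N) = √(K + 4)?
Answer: -903/8 + 67*√15/8 ≈ -80.439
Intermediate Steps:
m(K, N) = √(4 + K)
z(R, u) = 2 + (R + √(4 + R))/(-9 + u) (z(R, u) = 2 + (R + √(4 + R))/(u - 9) = 2 + (R + √(4 + R))/(-9 + u))
-71 - 67*z(11, 1) = -71 - 67*(-18 + 11 + √(4 + 11) + 2*1)/(-9 + 1) = -71 - 67*(-18 + 11 + √15 + 2)/(-8) = -71 - (-67)*(-5 + √15)/8 = -71 - 67*(5/8 - √15/8) = -71 + (-335/8 + 67*√15/8) = -903/8 + 67*√15/8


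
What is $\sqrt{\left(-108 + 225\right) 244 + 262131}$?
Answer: $\sqrt{290679} \approx 539.15$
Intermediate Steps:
$\sqrt{\left(-108 + 225\right) 244 + 262131} = \sqrt{117 \cdot 244 + 262131} = \sqrt{28548 + 262131} = \sqrt{290679}$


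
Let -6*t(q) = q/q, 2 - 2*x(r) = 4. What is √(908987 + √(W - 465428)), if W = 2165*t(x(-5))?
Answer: √(32723532 + 6*I*√16768398)/6 ≈ 953.41 + 0.35792*I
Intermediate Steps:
x(r) = -1 (x(r) = 1 - ½*4 = 1 - 2 = -1)
t(q) = -⅙ (t(q) = -q/(6*q) = -⅙*1 = -⅙)
W = -2165/6 (W = 2165*(-⅙) = -2165/6 ≈ -360.83)
√(908987 + √(W - 465428)) = √(908987 + √(-2165/6 - 465428)) = √(908987 + √(-2794733/6)) = √(908987 + I*√16768398/6)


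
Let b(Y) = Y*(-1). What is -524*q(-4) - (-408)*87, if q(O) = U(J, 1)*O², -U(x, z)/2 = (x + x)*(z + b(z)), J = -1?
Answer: 35496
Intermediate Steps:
b(Y) = -Y
U(x, z) = 0 (U(x, z) = -2*(x + x)*(z - z) = -2*2*x*0 = -2*0 = 0)
q(O) = 0 (q(O) = 0*O² = 0)
-524*q(-4) - (-408)*87 = -524*0 - (-408)*87 = 0 - 1*(-35496) = 0 + 35496 = 35496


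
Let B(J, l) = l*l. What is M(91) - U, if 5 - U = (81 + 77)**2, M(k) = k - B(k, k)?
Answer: 16769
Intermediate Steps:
B(J, l) = l**2
M(k) = k - k**2
U = -24959 (U = 5 - (81 + 77)**2 = 5 - 1*158**2 = 5 - 1*24964 = 5 - 24964 = -24959)
M(91) - U = 91*(1 - 1*91) - 1*(-24959) = 91*(1 - 91) + 24959 = 91*(-90) + 24959 = -8190 + 24959 = 16769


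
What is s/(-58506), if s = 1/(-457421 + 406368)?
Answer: 1/2986906818 ≈ 3.3479e-10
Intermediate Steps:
s = -1/51053 (s = 1/(-51053) = -1/51053 ≈ -1.9587e-5)
s/(-58506) = -1/51053/(-58506) = -1/51053*(-1/58506) = 1/2986906818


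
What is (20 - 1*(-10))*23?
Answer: 690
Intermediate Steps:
(20 - 1*(-10))*23 = (20 + 10)*23 = 30*23 = 690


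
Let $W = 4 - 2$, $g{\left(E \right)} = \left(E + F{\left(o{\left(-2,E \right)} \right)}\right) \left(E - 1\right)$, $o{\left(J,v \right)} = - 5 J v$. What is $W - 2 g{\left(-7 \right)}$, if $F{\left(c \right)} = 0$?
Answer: $-110$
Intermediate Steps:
$o{\left(J,v \right)} = - 5 J v$
$g{\left(E \right)} = E \left(-1 + E\right)$ ($g{\left(E \right)} = \left(E + 0\right) \left(E - 1\right) = E \left(-1 + E\right)$)
$W = 2$ ($W = 4 - 2 = 2$)
$W - 2 g{\left(-7 \right)} = 2 - 2 \left(- 7 \left(-1 - 7\right)\right) = 2 - 2 \left(\left(-7\right) \left(-8\right)\right) = 2 - 112 = -110$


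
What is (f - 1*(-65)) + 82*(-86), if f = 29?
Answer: -6958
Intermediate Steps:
(f - 1*(-65)) + 82*(-86) = (29 - 1*(-65)) + 82*(-86) = (29 + 65) - 7052 = 94 - 7052 = -6958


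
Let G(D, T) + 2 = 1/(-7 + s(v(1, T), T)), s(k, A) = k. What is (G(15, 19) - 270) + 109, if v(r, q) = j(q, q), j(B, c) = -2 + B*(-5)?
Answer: -16953/104 ≈ -163.01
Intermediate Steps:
j(B, c) = -2 - 5*B
v(r, q) = -2 - 5*q
G(D, T) = -2 + 1/(-9 - 5*T) (G(D, T) = -2 + 1/(-7 + (-2 - 5*T)) = -2 + 1/(-9 - 5*T))
(G(15, 19) - 270) + 109 = ((-19 - 10*19)/(9 + 5*19) - 270) + 109 = ((-19 - 190)/(9 + 95) - 270) + 109 = (-209/104 - 270) + 109 = -28289/104 + 109 = -16953/104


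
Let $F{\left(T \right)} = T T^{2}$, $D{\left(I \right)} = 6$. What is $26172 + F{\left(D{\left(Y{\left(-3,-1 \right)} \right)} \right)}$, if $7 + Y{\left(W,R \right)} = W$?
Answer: $26388$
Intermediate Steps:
$Y{\left(W,R \right)} = -7 + W$
$F{\left(T \right)} = T^{3}$
$26172 + F{\left(D{\left(Y{\left(-3,-1 \right)} \right)} \right)} = 26172 + 6^{3} = 26172 + 216 = 26388$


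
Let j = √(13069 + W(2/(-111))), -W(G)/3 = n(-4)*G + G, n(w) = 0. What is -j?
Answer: -√17891535/37 ≈ -114.32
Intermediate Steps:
W(G) = -3*G (W(G) = -3*(0*G + G) = -3*(0 + G) = -3*G)
j = √17891535/37 (j = √(13069 - 6/(-111)) = √(13069 - 6*(-1)/111) = √(13069 - 3*(-2/111)) = √(13069 + 2/37) = √(483555/37) = √17891535/37 ≈ 114.32)
-j = -√17891535/37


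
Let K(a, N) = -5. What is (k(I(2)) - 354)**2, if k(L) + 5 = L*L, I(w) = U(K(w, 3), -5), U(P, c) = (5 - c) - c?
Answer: 17956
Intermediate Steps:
U(P, c) = 5 - 2*c
I(w) = 15 (I(w) = 5 - 2*(-5) = 5 + 10 = 15)
k(L) = -5 + L**2 (k(L) = -5 + L*L = -5 + L**2)
(k(I(2)) - 354)**2 = ((-5 + 15**2) - 354)**2 = ((-5 + 225) - 354)**2 = (220 - 354)**2 = (-134)**2 = 17956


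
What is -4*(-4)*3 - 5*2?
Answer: 38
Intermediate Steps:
-4*(-4)*3 - 5*2 = 16*3 - 10 = 48 - 10 = 38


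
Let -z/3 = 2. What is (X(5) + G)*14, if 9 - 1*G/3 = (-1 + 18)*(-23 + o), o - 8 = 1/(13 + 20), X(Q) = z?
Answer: 120806/11 ≈ 10982.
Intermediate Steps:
z = -6 (z = -3*2 = -6)
X(Q) = -6
o = 265/33 (o = 8 + 1/(13 + 20) = 8 + 1/33 = 265/33 ≈ 8.0303)
G = 8695/11 (G = 27 - 3*(-1 + 18)*(-23 + 265/33) = 27 - 51*(-494)/33 = 27 - 3*(-8398/33) = 27 + 8398/11 = 8695/11 ≈ 790.45)
(X(5) + G)*14 = (-6 + 8695/11)*14 = (8629/11)*14 = 120806/11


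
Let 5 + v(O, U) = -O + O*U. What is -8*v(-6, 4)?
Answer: 184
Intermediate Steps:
v(O, U) = -5 - O + O*U (v(O, U) = -5 + (-O + O*U) = -5 - O + O*U)
-8*v(-6, 4) = -8*(-5 - 1*(-6) - 6*4) = -8*(-5 + 6 - 24) = -8*(-23) = 184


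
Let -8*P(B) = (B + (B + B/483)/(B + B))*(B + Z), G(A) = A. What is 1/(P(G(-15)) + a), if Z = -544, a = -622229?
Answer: -3864/2408207533 ≈ -1.6045e-6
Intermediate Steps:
P(B) = -(-544 + B)*(242/483 + B)/8 (P(B) = -(B + (B + B/483)/(B + B))*(B - 544)/8 = -(B + (B + B*(1/483))/((2*B)))*(-544 + B)/8 = -(B + (B + B/483)*(1/(2*B)))*(-544 + B)/8 = -(B + (484*B/483)*(1/(2*B)))*(-544 + B)/8 = -(B + 242/483)*(-544 + B)/8 = -(242/483 + B)*(-544 + B)/8 = -(-544 + B)*(242/483 + B)/8)
1/(P(G(-15)) + a) = 1/((16456/483 - 1/8*(-15)**2 + (131255/1932)*(-15)) - 622229) = 1/((16456/483 - 1/8*225 - 656275/644) - 622229) = 1/((16456/483 - 225/8 - 656275/644) - 622229) = 1/(-3914677/3864 - 622229) = 1/(-2408207533/3864) = -3864/2408207533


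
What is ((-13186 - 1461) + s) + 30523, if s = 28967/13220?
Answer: 209909687/13220 ≈ 15878.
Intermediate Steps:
s = 28967/13220 (s = 28967*(1/13220) = 28967/13220 ≈ 2.1912)
((-13186 - 1461) + s) + 30523 = ((-13186 - 1461) + 28967/13220) + 30523 = (-14647 + 28967/13220) + 30523 = -193604373/13220 + 30523 = 209909687/13220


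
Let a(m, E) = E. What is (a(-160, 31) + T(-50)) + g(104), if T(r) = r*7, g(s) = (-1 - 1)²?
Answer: -315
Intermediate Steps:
g(s) = 4 (g(s) = (-2)² = 4)
T(r) = 7*r
(a(-160, 31) + T(-50)) + g(104) = (31 + 7*(-50)) + 4 = (31 - 350) + 4 = -319 + 4 = -315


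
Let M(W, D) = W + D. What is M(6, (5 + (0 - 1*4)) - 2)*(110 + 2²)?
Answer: 570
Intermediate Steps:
M(W, D) = D + W
M(6, (5 + (0 - 1*4)) - 2)*(110 + 2²) = (((5 + (0 - 1*4)) - 2) + 6)*(110 + 2²) = (((5 + (0 - 4)) - 2) + 6)*(110 + 4) = (((5 - 4) - 2) + 6)*114 = ((1 - 2) + 6)*114 = (-1 + 6)*114 = 5*114 = 570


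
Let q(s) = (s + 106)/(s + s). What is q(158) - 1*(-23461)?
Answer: 1853485/79 ≈ 23462.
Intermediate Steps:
q(s) = (106 + s)/(2*s) (q(s) = (106 + s)/((2*s)) = (106 + s)*(1/(2*s)) = (106 + s)/(2*s))
q(158) - 1*(-23461) = (½)*(106 + 158)/158 - 1*(-23461) = (½)*(1/158)*264 + 23461 = 66/79 + 23461 = 1853485/79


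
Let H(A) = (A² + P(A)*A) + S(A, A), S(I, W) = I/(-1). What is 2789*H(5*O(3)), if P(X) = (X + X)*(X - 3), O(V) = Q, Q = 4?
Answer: 38990220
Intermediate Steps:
O(V) = 4
S(I, W) = -I (S(I, W) = I*(-1) = -I)
P(X) = 2*X*(-3 + X) (P(X) = (2*X)*(-3 + X) = 2*X*(-3 + X))
H(A) = A² - A + 2*A²*(-3 + A) (H(A) = (A² + (2*A*(-3 + A))*A) - A = (A² + 2*A²*(-3 + A)) - A = A² - A + 2*A²*(-3 + A))
2789*H(5*O(3)) = 2789*((5*4)*(-1 + 5*4 + 2*(5*4)*(-3 + 5*4))) = 2789*(20*(-1 + 20 + 2*20*(-3 + 20))) = 2789*(20*(-1 + 20 + 2*20*17)) = 2789*(20*(-1 + 20 + 680)) = 2789*(20*699) = 2789*13980 = 38990220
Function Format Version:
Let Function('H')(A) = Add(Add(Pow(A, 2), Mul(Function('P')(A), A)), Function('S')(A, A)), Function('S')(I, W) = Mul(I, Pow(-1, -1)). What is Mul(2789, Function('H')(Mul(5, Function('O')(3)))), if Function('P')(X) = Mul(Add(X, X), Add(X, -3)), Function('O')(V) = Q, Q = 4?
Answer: 38990220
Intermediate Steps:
Function('O')(V) = 4
Function('S')(I, W) = Mul(-1, I) (Function('S')(I, W) = Mul(I, -1) = Mul(-1, I))
Function('P')(X) = Mul(2, X, Add(-3, X)) (Function('P')(X) = Mul(Mul(2, X), Add(-3, X)) = Mul(2, X, Add(-3, X)))
Function('H')(A) = Add(Pow(A, 2), Mul(-1, A), Mul(2, Pow(A, 2), Add(-3, A))) (Function('H')(A) = Add(Add(Pow(A, 2), Mul(Mul(2, A, Add(-3, A)), A)), Mul(-1, A)) = Add(Add(Pow(A, 2), Mul(2, Pow(A, 2), Add(-3, A))), Mul(-1, A)) = Add(Pow(A, 2), Mul(-1, A), Mul(2, Pow(A, 2), Add(-3, A))))
Mul(2789, Function('H')(Mul(5, Function('O')(3)))) = Mul(2789, Mul(Mul(5, 4), Add(-1, Mul(5, 4), Mul(2, Mul(5, 4), Add(-3, Mul(5, 4)))))) = Mul(2789, Mul(20, Add(-1, 20, Mul(2, 20, Add(-3, 20))))) = Mul(2789, Mul(20, Add(-1, 20, Mul(2, 20, 17)))) = Mul(2789, Mul(20, Add(-1, 20, 680))) = Mul(2789, Mul(20, 699)) = Mul(2789, 13980) = 38990220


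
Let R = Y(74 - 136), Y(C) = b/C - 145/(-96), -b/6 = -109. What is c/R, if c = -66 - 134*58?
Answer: 23325888/26897 ≈ 867.23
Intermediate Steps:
b = 654 (b = -6*(-109) = 654)
Y(C) = 145/96 + 654/C (Y(C) = 654/C - 145/(-96) = 654/C - 145*(-1/96) = 654/C + 145/96 = 145/96 + 654/C)
R = -26897/2976 (R = 145/96 + 654/(74 - 136) = 145/96 + 654/(-62) = 145/96 + 654*(-1/62) = 145/96 - 327/31 = -26897/2976 ≈ -9.0380)
c = -7838 (c = -66 - 7772 = -7838)
c/R = -7838/(-26897/2976) = -7838*(-2976/26897) = 23325888/26897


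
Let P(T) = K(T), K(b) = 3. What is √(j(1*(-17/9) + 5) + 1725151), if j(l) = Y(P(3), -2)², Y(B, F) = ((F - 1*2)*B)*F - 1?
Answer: 4*√107855 ≈ 1313.7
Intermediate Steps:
P(T) = 3
Y(B, F) = -1 + B*F*(-2 + F) (Y(B, F) = ((F - 2)*B)*F - 1 = ((-2 + F)*B)*F - 1 = (B*(-2 + F))*F - 1 = B*F*(-2 + F) - 1 = -1 + B*F*(-2 + F))
j(l) = 529 (j(l) = (-1 + 3*(-2)² - 2*3*(-2))² = (-1 + 3*4 + 12)² = (-1 + 12 + 12)² = 23² = 529)
√(j(1*(-17/9) + 5) + 1725151) = √(529 + 1725151) = √1725680 = 4*√107855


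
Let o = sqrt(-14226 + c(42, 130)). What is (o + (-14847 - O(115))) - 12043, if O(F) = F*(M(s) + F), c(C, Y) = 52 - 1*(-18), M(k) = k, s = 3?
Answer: -40460 + 2*I*sqrt(3539) ≈ -40460.0 + 118.98*I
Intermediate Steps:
c(C, Y) = 70 (c(C, Y) = 52 + 18 = 70)
O(F) = F*(3 + F)
o = 2*I*sqrt(3539) (o = sqrt(-14226 + 70) = sqrt(-14156) = 2*I*sqrt(3539) ≈ 118.98*I)
(o + (-14847 - O(115))) - 12043 = (2*I*sqrt(3539) + (-14847 - 115*(3 + 115))) - 12043 = (2*I*sqrt(3539) + (-14847 - 115*118)) - 12043 = (2*I*sqrt(3539) + (-14847 - 1*13570)) - 12043 = (2*I*sqrt(3539) + (-14847 - 13570)) - 12043 = (2*I*sqrt(3539) - 28417) - 12043 = (-28417 + 2*I*sqrt(3539)) - 12043 = -40460 + 2*I*sqrt(3539)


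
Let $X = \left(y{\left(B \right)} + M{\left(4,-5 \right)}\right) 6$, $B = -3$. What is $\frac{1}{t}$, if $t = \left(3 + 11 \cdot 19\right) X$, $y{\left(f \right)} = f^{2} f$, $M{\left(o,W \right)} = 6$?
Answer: $- \frac{1}{26712} \approx -3.7436 \cdot 10^{-5}$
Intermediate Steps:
$y{\left(f \right)} = f^{3}$
$X = -126$ ($X = \left(\left(-3\right)^{3} + 6\right) 6 = \left(-27 + 6\right) 6 = \left(-21\right) 6 = -126$)
$t = -26712$ ($t = \left(3 + 11 \cdot 19\right) \left(-126\right) = \left(3 + 209\right) \left(-126\right) = 212 \left(-126\right) = -26712$)
$\frac{1}{t} = \frac{1}{-26712} = - \frac{1}{26712}$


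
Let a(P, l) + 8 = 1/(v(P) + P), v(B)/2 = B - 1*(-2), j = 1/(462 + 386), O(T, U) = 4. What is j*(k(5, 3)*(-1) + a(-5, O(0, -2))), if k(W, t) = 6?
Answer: -155/9328 ≈ -0.016617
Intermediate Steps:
j = 1/848 ≈ 0.0011792
v(B) = 4 + 2*B (v(B) = 2*(B - 1*(-2)) = 2*(B + 2) = 2*(2 + B) = 4 + 2*B)
a(P, l) = -8 + 1/(4 + 3*P) (a(P, l) = -8 + 1/((4 + 2*P) + P) = -8 + 1/(4 + 3*P))
j*(k(5, 3)*(-1) + a(-5, O(0, -2))) = (6*(-1) + (-31 - 24*(-5))/(4 + 3*(-5)))/848 = (-6 + (-31 + 120)/(4 - 15))/848 = (-6 + 89/(-11))/848 = (-6 - 1/11*89)/848 = (-6 - 89/11)/848 = (1/848)*(-155/11) = -155/9328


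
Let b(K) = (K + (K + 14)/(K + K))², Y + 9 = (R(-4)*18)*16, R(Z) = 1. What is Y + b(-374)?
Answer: 4888499455/34969 ≈ 1.3980e+5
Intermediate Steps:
Y = 279 (Y = -9 + (1*18)*16 = -9 + 18*16 = -9 + 288 = 279)
b(K) = (K + (14 + K)/(2*K))² (b(K) = (K + (14 + K)/((2*K)))² = (K + (14 + K)*(1/(2*K)))² = (K + (14 + K)/(2*K))²)
Y + b(-374) = 279 + (¼)*(14 - 374 + 2*(-374)²)²/(-374)² = 279 + (¼)*(1/139876)*(14 - 374 + 2*139876)² = 279 + (¼)*(1/139876)*(14 - 374 + 279752)² = 279 + (¼)*(1/139876)*279392² = 279 + (¼)*(1/139876)*78059889664 = 279 + 4878743104/34969 = 4888499455/34969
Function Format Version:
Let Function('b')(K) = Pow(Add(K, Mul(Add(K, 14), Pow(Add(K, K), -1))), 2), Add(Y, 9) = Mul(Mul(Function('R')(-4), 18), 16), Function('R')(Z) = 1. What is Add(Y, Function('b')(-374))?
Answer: Rational(4888499455, 34969) ≈ 1.3980e+5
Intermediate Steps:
Y = 279 (Y = Add(-9, Mul(Mul(1, 18), 16)) = Add(-9, Mul(18, 16)) = Add(-9, 288) = 279)
Function('b')(K) = Pow(Add(K, Mul(Rational(1, 2), Pow(K, -1), Add(14, K))), 2) (Function('b')(K) = Pow(Add(K, Mul(Add(14, K), Pow(Mul(2, K), -1))), 2) = Pow(Add(K, Mul(Add(14, K), Mul(Rational(1, 2), Pow(K, -1)))), 2) = Pow(Add(K, Mul(Rational(1, 2), Pow(K, -1), Add(14, K))), 2))
Add(Y, Function('b')(-374)) = Add(279, Mul(Rational(1, 4), Pow(-374, -2), Pow(Add(14, -374, Mul(2, Pow(-374, 2))), 2))) = Add(279, Mul(Rational(1, 4), Rational(1, 139876), Pow(Add(14, -374, Mul(2, 139876)), 2))) = Add(279, Mul(Rational(1, 4), Rational(1, 139876), Pow(Add(14, -374, 279752), 2))) = Add(279, Mul(Rational(1, 4), Rational(1, 139876), Pow(279392, 2))) = Add(279, Mul(Rational(1, 4), Rational(1, 139876), 78059889664)) = Add(279, Rational(4878743104, 34969)) = Rational(4888499455, 34969)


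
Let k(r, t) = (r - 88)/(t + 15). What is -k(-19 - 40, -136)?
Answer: -147/121 ≈ -1.2149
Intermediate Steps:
k(r, t) = (-88 + r)/(15 + t)
-k(-19 - 40, -136) = -(-88 + (-19 - 40))/(15 - 136) = -(-88 - 59)/(-121) = -(-1)*(-147)/121 = -1*147/121 = -147/121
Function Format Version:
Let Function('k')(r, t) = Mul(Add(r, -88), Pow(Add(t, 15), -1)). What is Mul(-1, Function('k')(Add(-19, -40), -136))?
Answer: Rational(-147, 121) ≈ -1.2149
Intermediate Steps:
Function('k')(r, t) = Mul(Pow(Add(15, t), -1), Add(-88, r)) (Function('k')(r, t) = Mul(Add(-88, r), Pow(Add(15, t), -1)) = Mul(Pow(Add(15, t), -1), Add(-88, r)))
Mul(-1, Function('k')(Add(-19, -40), -136)) = Mul(-1, Mul(Pow(Add(15, -136), -1), Add(-88, Add(-19, -40)))) = Mul(-1, Mul(Pow(-121, -1), Add(-88, -59))) = Mul(-1, Mul(Rational(-1, 121), -147)) = Mul(-1, Rational(147, 121)) = Rational(-147, 121)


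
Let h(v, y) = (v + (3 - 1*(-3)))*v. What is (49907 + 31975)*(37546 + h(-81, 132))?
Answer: 3571774722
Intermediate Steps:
h(v, y) = v*(6 + v) (h(v, y) = (v + (3 + 3))*v = (v + 6)*v = (6 + v)*v = v*(6 + v))
(49907 + 31975)*(37546 + h(-81, 132)) = (49907 + 31975)*(37546 - 81*(6 - 81)) = 81882*(37546 - 81*(-75)) = 81882*(37546 + 6075) = 81882*43621 = 3571774722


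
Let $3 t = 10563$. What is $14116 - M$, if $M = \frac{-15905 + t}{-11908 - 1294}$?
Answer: $\frac{93173524}{6601} \approx 14115.0$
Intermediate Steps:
$t = 3521$ ($t = \frac{1}{3} \cdot 10563 = 3521$)
$M = \frac{6192}{6601}$ ($M = \frac{-15905 + 3521}{-11908 - 1294} = - \frac{12384}{-13202} = \left(-12384\right) \left(- \frac{1}{13202}\right) = \frac{6192}{6601} \approx 0.93804$)
$14116 - M = 14116 - \frac{6192}{6601} = \frac{93173524}{6601}$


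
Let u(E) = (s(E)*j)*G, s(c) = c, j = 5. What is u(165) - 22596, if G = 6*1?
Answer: -17646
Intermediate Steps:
G = 6
u(E) = 30*E (u(E) = (E*5)*6 = (5*E)*6 = 30*E)
u(165) - 22596 = 30*165 - 22596 = 4950 - 22596 = -17646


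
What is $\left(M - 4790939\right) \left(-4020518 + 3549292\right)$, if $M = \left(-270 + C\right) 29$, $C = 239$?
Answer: $2258038653388$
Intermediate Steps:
$M = -899$ ($M = \left(-270 + 239\right) 29 = \left(-31\right) 29 = -899$)
$\left(M - 4790939\right) \left(-4020518 + 3549292\right) = \left(-899 - 4790939\right) \left(-4020518 + 3549292\right) = \left(-4791838\right) \left(-471226\right) = 2258038653388$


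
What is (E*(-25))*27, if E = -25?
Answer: 16875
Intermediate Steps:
(E*(-25))*27 = -25*(-25)*27 = 625*27 = 16875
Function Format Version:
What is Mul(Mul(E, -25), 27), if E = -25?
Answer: 16875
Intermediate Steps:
Mul(Mul(E, -25), 27) = Mul(Mul(-25, -25), 27) = Mul(625, 27) = 16875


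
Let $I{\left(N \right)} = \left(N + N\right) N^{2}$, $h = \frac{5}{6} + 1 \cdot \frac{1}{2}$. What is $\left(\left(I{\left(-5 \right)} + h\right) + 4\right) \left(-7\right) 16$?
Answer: $\frac{82208}{3} \approx 27403.0$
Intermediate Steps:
$h = \frac{4}{3}$ ($h = 5 \cdot \frac{1}{6} + 1 \cdot \frac{1}{2} = \frac{5}{6} + \frac{1}{2} = \frac{4}{3} \approx 1.3333$)
$I{\left(N \right)} = 2 N^{3}$ ($I{\left(N \right)} = 2 N N^{2} = 2 N^{3}$)
$\left(\left(I{\left(-5 \right)} + h\right) + 4\right) \left(-7\right) 16 = \left(\left(2 \left(-5\right)^{3} + \frac{4}{3}\right) + 4\right) \left(-7\right) 16 = \left(\left(2 \left(-125\right) + \frac{4}{3}\right) + 4\right) \left(-7\right) 16 = \left(\left(-250 + \frac{4}{3}\right) + 4\right) \left(-7\right) 16 = \left(- \frac{746}{3} + 4\right) \left(-7\right) 16 = \left(- \frac{734}{3}\right) \left(-7\right) 16 = \frac{5138}{3} \cdot 16 = \frac{82208}{3}$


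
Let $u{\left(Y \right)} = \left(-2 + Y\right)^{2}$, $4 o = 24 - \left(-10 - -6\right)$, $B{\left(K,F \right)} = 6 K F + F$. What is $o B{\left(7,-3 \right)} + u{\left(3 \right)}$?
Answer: $-902$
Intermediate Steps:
$B{\left(K,F \right)} = F + 6 F K$ ($B{\left(K,F \right)} = 6 F K + F = F + 6 F K$)
$o = 7$ ($o = \frac{24 - \left(-10 - -6\right)}{4} = \frac{24 - \left(-10 + 6\right)}{4} = \frac{24 - -4}{4} = \frac{24 + 4}{4} = \frac{1}{4} \cdot 28 = 7$)
$o B{\left(7,-3 \right)} + u{\left(3 \right)} = 7 \left(- 3 \left(1 + 6 \cdot 7\right)\right) + \left(-2 + 3\right)^{2} = 7 \left(- 3 \left(1 + 42\right)\right) + 1^{2} = 7 \left(\left(-3\right) 43\right) + 1 = 7 \left(-129\right) + 1 = -903 + 1 = -902$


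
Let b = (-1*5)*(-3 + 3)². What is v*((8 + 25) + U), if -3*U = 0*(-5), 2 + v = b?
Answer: -66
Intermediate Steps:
b = 0 (b = -5*0² = -5*0 = 0)
v = -2 (v = -2 + 0 = -2)
U = 0 (U = -0*(-5) = -⅓*0 = 0)
v*((8 + 25) + U) = -2*((8 + 25) + 0) = -2*(33 + 0) = -2*33 = -66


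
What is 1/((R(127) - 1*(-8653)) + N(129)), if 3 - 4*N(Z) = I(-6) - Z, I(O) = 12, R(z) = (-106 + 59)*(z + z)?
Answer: -1/3255 ≈ -0.00030722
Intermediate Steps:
R(z) = -94*z
N(Z) = -9/4 + Z/4 (N(Z) = ¾ - (12 - Z)/4 = ¾ + (-3 + Z/4) = -9/4 + Z/4)
1/((R(127) - 1*(-8653)) + N(129)) = 1/((-94*127 - 1*(-8653)) + (-9/4 + (¼)*129)) = 1/((-11938 + 8653) + (-9/4 + 129/4)) = 1/(-3285 + 30) = 1/(-3255) = -1/3255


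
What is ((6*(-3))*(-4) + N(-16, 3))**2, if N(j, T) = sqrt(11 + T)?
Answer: (72 + sqrt(14))**2 ≈ 5736.8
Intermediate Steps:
((6*(-3))*(-4) + N(-16, 3))**2 = ((6*(-3))*(-4) + sqrt(11 + 3))**2 = (-18*(-4) + sqrt(14))**2 = (72 + sqrt(14))**2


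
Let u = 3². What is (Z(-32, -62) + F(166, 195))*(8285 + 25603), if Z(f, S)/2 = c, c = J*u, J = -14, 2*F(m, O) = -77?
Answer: -9844464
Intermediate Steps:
F(m, O) = -77/2 (F(m, O) = (½)*(-77) = -77/2)
u = 9
c = -126 (c = -14*9 = -126)
Z(f, S) = -252 (Z(f, S) = 2*(-126) = -252)
(Z(-32, -62) + F(166, 195))*(8285 + 25603) = (-252 - 77/2)*(8285 + 25603) = -581/2*33888 = -9844464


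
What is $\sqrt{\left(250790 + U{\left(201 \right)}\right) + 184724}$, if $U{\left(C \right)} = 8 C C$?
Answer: $\sqrt{758722} \approx 871.05$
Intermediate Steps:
$U{\left(C \right)} = 8 C^{2}$
$\sqrt{\left(250790 + U{\left(201 \right)}\right) + 184724} = \sqrt{\left(250790 + 8 \cdot 201^{2}\right) + 184724} = \sqrt{\left(250790 + 8 \cdot 40401\right) + 184724} = \sqrt{\left(250790 + 323208\right) + 184724} = \sqrt{573998 + 184724} = \sqrt{758722}$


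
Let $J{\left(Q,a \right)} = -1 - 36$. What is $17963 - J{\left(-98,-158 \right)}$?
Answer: $18000$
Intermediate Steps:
$J{\left(Q,a \right)} = -37$ ($J{\left(Q,a \right)} = -1 - 36 = -37$)
$17963 - J{\left(-98,-158 \right)} = 17963 - -37 = 17963 + 37 = 18000$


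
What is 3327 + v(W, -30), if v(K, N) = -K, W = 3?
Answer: 3324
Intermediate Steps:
3327 + v(W, -30) = 3327 - 1*3 = 3327 - 3 = 3324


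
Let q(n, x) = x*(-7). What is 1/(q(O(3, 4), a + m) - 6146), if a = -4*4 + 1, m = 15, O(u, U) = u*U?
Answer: -1/6146 ≈ -0.00016271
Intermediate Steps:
O(u, U) = U*u
a = -15 (a = -16 + 1 = -15)
q(n, x) = -7*x
1/(q(O(3, 4), a + m) - 6146) = 1/(-7*(-15 + 15) - 6146) = 1/(-7*0 - 6146) = 1/(0 - 6146) = 1/(-6146) = -1/6146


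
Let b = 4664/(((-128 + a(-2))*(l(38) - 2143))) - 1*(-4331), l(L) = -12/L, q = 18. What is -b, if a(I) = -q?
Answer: -12875150157/2972779 ≈ -4331.0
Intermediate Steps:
a(I) = -18 (a(I) = -1*18 = -18)
b = 12875150157/2972779 (b = 4664/(((-128 - 18)*(-12/38 - 2143))) - 1*(-4331) = 4664/((-146*(-12*1/38 - 2143))) + 4331 = 4664/((-146*(-6/19 - 2143))) + 4331 = 4664/((-146*(-40723/19))) + 4331 = 4664/(5945558/19) + 4331 = 4664*(19/5945558) + 4331 = 44308/2972779 + 4331 = 12875150157/2972779 ≈ 4331.0)
-b = -1*12875150157/2972779 = -12875150157/2972779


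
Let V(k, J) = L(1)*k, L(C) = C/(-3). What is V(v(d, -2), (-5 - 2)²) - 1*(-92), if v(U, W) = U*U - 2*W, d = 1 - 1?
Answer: 272/3 ≈ 90.667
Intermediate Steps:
d = 0
v(U, W) = U² - 2*W
L(C) = -C/3 (L(C) = C*(-⅓) = -C/3)
V(k, J) = -k/3 (V(k, J) = (-⅓*1)*k = -k/3)
V(v(d, -2), (-5 - 2)²) - 1*(-92) = -(0² - 2*(-2))/3 - 1*(-92) = -(0 + 4)/3 + 92 = -⅓*4 + 92 = -4/3 + 92 = 272/3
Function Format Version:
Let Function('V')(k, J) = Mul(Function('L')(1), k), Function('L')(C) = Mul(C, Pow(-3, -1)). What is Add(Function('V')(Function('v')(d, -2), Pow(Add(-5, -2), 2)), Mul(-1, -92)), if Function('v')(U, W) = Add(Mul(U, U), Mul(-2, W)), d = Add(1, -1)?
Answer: Rational(272, 3) ≈ 90.667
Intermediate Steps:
d = 0
Function('v')(U, W) = Add(Pow(U, 2), Mul(-2, W))
Function('L')(C) = Mul(Rational(-1, 3), C) (Function('L')(C) = Mul(C, Rational(-1, 3)) = Mul(Rational(-1, 3), C))
Function('V')(k, J) = Mul(Rational(-1, 3), k) (Function('V')(k, J) = Mul(Mul(Rational(-1, 3), 1), k) = Mul(Rational(-1, 3), k))
Add(Function('V')(Function('v')(d, -2), Pow(Add(-5, -2), 2)), Mul(-1, -92)) = Add(Mul(Rational(-1, 3), Add(Pow(0, 2), Mul(-2, -2))), Mul(-1, -92)) = Add(Mul(Rational(-1, 3), Add(0, 4)), 92) = Add(Mul(Rational(-1, 3), 4), 92) = Add(Rational(-4, 3), 92) = Rational(272, 3)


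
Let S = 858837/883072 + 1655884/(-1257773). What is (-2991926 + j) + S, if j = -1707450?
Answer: -5219616660355964303/1110704118656 ≈ -4.6994e+6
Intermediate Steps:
S = -382042805647/1110704118656 (S = 858837*(1/883072) + 1655884*(-1/1257773) = 858837/883072 - 1655884/1257773 = -382042805647/1110704118656 ≈ -0.34396)
(-2991926 + j) + S = (-2991926 - 1707450) - 382042805647/1110704118656 = -4699376 - 382042805647/1110704118656 = -5219616660355964303/1110704118656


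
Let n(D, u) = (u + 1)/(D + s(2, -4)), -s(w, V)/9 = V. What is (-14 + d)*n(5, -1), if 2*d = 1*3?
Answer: 0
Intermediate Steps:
d = 3/2 (d = (1*3)/2 = (1/2)*3 = 3/2 ≈ 1.5000)
s(w, V) = -9*V
n(D, u) = (1 + u)/(36 + D) (n(D, u) = (u + 1)/(D - 9*(-4)) = (1 + u)/(D + 36) = (1 + u)/(36 + D))
(-14 + d)*n(5, -1) = (-14 + 3/2)*((1 - 1)/(36 + 5)) = -25*0/(2*41) = -25*0/82 = -25/2*0 = 0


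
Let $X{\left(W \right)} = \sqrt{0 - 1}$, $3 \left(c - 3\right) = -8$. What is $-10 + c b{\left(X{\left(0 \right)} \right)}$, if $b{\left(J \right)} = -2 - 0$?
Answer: $- \frac{32}{3} \approx -10.667$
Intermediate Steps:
$c = \frac{1}{3}$ ($c = 3 + \frac{1}{3} \left(-8\right) = 3 - \frac{8}{3} = \frac{1}{3} \approx 0.33333$)
$X{\left(W \right)} = i$ ($X{\left(W \right)} = \sqrt{-1} = i$)
$b{\left(J \right)} = -2$ ($b{\left(J \right)} = -2 + 0 = -2$)
$-10 + c b{\left(X{\left(0 \right)} \right)} = -10 + \frac{1}{3} \left(-2\right) = -10 - \frac{2}{3} = - \frac{32}{3}$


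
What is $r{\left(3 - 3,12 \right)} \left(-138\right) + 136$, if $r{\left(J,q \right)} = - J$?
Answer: $136$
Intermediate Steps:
$r{\left(3 - 3,12 \right)} \left(-138\right) + 136 = - (3 - 3) \left(-138\right) + 136 = \left(-1\right) 0 \left(-138\right) + 136 = 0 \left(-138\right) + 136 = 0 + 136 = 136$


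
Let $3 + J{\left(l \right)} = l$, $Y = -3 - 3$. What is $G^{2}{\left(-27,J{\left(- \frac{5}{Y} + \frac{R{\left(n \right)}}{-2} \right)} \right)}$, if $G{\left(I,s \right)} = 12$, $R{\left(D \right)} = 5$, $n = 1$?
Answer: $144$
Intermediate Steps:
$Y = -6$
$J{\left(l \right)} = -3 + l$
$G^{2}{\left(-27,J{\left(- \frac{5}{Y} + \frac{R{\left(n \right)}}{-2} \right)} \right)} = 12^{2} = 144$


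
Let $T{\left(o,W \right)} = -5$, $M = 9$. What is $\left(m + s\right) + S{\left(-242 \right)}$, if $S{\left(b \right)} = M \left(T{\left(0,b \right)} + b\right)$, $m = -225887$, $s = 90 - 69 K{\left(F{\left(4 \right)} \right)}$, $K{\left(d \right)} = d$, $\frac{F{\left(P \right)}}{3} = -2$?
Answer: $-227606$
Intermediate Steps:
$F{\left(P \right)} = -6$ ($F{\left(P \right)} = 3 \left(-2\right) = -6$)
$s = 504$ ($s = 90 - -414 = 90 + 414 = 504$)
$S{\left(b \right)} = -45 + 9 b$ ($S{\left(b \right)} = 9 \left(-5 + b\right) = -45 + 9 b$)
$\left(m + s\right) + S{\left(-242 \right)} = \left(-225887 + 504\right) + \left(-45 + 9 \left(-242\right)\right) = -225383 - 2223 = -227606$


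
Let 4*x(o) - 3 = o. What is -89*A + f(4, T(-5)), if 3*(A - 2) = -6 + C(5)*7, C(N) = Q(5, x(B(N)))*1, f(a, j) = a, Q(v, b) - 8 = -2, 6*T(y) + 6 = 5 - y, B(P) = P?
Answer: -1242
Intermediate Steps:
T(y) = -1/6 - y/6 (T(y) = -1 + (5 - y)/6 = -1 + (5/6 - y/6) = -1/6 - y/6)
x(o) = 3/4 + o/4
Q(v, b) = 6 (Q(v, b) = 8 - 2 = 6)
C(N) = 6 (C(N) = 6*1 = 6)
A = 14 (A = 2 + (-6 + 6*7)/3 = 2 + (-6 + 42)/3 = 2 + (1/3)*36 = 2 + 12 = 14)
-89*A + f(4, T(-5)) = -89*14 + 4 = -1246 + 4 = -1242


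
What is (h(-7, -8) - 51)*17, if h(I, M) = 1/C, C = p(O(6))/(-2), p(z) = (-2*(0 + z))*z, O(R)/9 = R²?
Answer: -91014175/104976 ≈ -867.00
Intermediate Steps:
O(R) = 9*R²
p(z) = -2*z² (p(z) = (-2*z)*z = -2*z²)
C = 104976 (C = -2*(9*6²)²/(-2) = -2*(9*36)²*(-½) = -2*324²*(-½) = -2*104976*(-½) = -209952*(-½) = 104976)
h(I, M) = 1/104976
(h(-7, -8) - 51)*17 = (1/104976 - 51)*17 = -5353775/104976*17 = -91014175/104976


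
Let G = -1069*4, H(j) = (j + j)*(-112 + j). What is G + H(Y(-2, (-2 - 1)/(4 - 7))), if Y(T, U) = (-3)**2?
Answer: -6130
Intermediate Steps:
Y(T, U) = 9
H(j) = 2*j*(-112 + j) (H(j) = (2*j)*(-112 + j) = 2*j*(-112 + j))
G = -4276
G + H(Y(-2, (-2 - 1)/(4 - 7))) = -4276 + 2*9*(-112 + 9) = -4276 + 2*9*(-103) = -4276 - 1854 = -6130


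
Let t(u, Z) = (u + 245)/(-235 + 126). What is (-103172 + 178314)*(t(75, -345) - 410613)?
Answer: -3363140788454/109 ≈ -3.0855e+10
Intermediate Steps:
t(u, Z) = -245/109 - u/109 (t(u, Z) = (245 + u)/(-109) = (245 + u)*(-1/109) = -245/109 - u/109)
(-103172 + 178314)*(t(75, -345) - 410613) = (-103172 + 178314)*((-245/109 - 1/109*75) - 410613) = 75142*((-245/109 - 75/109) - 410613) = 75142*(-320/109 - 410613) = 75142*(-44757137/109) = -3363140788454/109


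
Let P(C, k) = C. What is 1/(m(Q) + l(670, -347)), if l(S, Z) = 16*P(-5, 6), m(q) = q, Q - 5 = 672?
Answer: 1/597 ≈ 0.0016750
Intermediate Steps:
Q = 677 (Q = 5 + 672 = 677)
l(S, Z) = -80 (l(S, Z) = 16*(-5) = -80)
1/(m(Q) + l(670, -347)) = 1/(677 - 80) = 1/597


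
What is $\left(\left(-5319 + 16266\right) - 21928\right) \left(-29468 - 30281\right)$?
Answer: $656103769$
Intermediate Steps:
$\left(\left(-5319 + 16266\right) - 21928\right) \left(-29468 - 30281\right) = \left(10947 - 21928\right) \left(-59749\right) = \left(-10981\right) \left(-59749\right) = 656103769$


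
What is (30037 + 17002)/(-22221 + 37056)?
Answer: 47039/14835 ≈ 3.1708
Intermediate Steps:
(30037 + 17002)/(-22221 + 37056) = 47039/14835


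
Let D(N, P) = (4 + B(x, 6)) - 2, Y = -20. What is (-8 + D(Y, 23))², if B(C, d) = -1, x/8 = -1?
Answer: 49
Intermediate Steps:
x = -8 (x = 8*(-1) = -8)
D(N, P) = 1 (D(N, P) = (4 - 1) - 2 = 3 - 2 = 1)
(-8 + D(Y, 23))² = (-8 + 1)² = (-7)² = 49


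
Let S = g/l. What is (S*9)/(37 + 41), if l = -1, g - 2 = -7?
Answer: 15/26 ≈ 0.57692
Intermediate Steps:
g = -5 (g = 2 - 7 = -5)
S = 5 (S = -5/(-1) = -5*(-1) = 5)
(S*9)/(37 + 41) = (5*9)/(37 + 41) = 45/78 = 45*(1/78) = 15/26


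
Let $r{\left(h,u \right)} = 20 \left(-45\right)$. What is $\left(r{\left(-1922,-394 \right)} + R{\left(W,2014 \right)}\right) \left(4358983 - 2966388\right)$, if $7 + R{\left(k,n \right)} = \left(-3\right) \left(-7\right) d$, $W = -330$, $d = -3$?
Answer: $-1350817150$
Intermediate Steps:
$r{\left(h,u \right)} = -900$
$R{\left(k,n \right)} = -70$ ($R{\left(k,n \right)} = -7 + \left(-3\right) \left(-7\right) \left(-3\right) = -7 + 21 \left(-3\right) = -7 - 63 = -70$)
$\left(r{\left(-1922,-394 \right)} + R{\left(W,2014 \right)}\right) \left(4358983 - 2966388\right) = \left(-900 - 70\right) \left(4358983 - 2966388\right) = \left(-970\right) 1392595 = -1350817150$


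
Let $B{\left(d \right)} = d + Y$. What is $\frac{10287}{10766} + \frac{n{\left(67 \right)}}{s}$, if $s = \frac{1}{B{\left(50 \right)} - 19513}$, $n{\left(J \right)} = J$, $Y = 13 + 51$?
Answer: $- \frac{13992915191}{10766} \approx -1.2997 \cdot 10^{6}$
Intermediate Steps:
$Y = 64$
$B{\left(d \right)} = 64 + d$ ($B{\left(d \right)} = d + 64 = 64 + d$)
$s = - \frac{1}{19399}$ ($s = \frac{1}{\left(64 + 50\right) - 19513} = \frac{1}{114 - 19513} = \frac{1}{-19399} = - \frac{1}{19399} \approx -5.1549 \cdot 10^{-5}$)
$\frac{10287}{10766} + \frac{n{\left(67 \right)}}{s} = \frac{10287}{10766} + \frac{67}{- \frac{1}{19399}} = 10287 \cdot \frac{1}{10766} + 67 \left(-19399\right) = \frac{10287}{10766} - 1299733 = - \frac{13992915191}{10766}$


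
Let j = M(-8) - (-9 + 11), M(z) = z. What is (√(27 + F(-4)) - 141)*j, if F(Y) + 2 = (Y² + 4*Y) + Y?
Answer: 1410 - 10*√21 ≈ 1364.2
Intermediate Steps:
F(Y) = -2 + Y² + 5*Y (F(Y) = -2 + ((Y² + 4*Y) + Y) = -2 + (Y² + 5*Y) = -2 + Y² + 5*Y)
j = -10 (j = -8 - (-9 + 11) = -8 - 1*2 = -8 - 2 = -10)
(√(27 + F(-4)) - 141)*j = (√(27 + (-2 + (-4)² + 5*(-4))) - 141)*(-10) = (√(27 + (-2 + 16 - 20)) - 141)*(-10) = (√(27 - 6) - 141)*(-10) = (√21 - 141)*(-10) = (-141 + √21)*(-10) = 1410 - 10*√21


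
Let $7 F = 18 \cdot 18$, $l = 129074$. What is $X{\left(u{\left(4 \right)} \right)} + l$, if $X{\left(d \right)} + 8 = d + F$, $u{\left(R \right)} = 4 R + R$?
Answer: $\frac{903926}{7} \approx 1.2913 \cdot 10^{5}$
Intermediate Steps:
$F = \frac{324}{7}$ ($F = \frac{18 \cdot 18}{7} = \frac{1}{7} \cdot 324 = \frac{324}{7} \approx 46.286$)
$u{\left(R \right)} = 5 R$
$X{\left(d \right)} = \frac{268}{7} + d$ ($X{\left(d \right)} = -8 + \left(d + \frac{324}{7}\right) = -8 + \left(\frac{324}{7} + d\right) = \frac{268}{7} + d$)
$X{\left(u{\left(4 \right)} \right)} + l = \left(\frac{268}{7} + 5 \cdot 4\right) + 129074 = \left(\frac{268}{7} + 20\right) + 129074 = \frac{408}{7} + 129074 = \frac{903926}{7}$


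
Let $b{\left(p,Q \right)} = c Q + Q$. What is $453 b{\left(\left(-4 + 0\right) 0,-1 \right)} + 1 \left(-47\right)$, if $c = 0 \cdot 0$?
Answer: $-500$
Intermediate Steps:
$c = 0$
$b{\left(p,Q \right)} = Q$ ($b{\left(p,Q \right)} = 0 Q + Q = 0 + Q = Q$)
$453 b{\left(\left(-4 + 0\right) 0,-1 \right)} + 1 \left(-47\right) = 453 \left(-1\right) + 1 \left(-47\right) = -453 - 47 = -500$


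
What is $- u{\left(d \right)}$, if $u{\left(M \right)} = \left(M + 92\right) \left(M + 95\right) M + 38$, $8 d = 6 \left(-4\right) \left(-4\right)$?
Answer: $-133574$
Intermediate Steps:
$d = 12$ ($d = \frac{6 \left(-4\right) \left(-4\right)}{8} = \frac{\left(-24\right) \left(-4\right)}{8} = \frac{1}{8} \cdot 96 = 12$)
$u{\left(M \right)} = 38 + M \left(92 + M\right) \left(95 + M\right)$ ($u{\left(M \right)} = \left(92 + M\right) \left(95 + M\right) M + 38 = M \left(92 + M\right) \left(95 + M\right) + 38 = 38 + M \left(92 + M\right) \left(95 + M\right)$)
$- u{\left(d \right)} = - (38 + 12^{3} + 187 \cdot 12^{2} + 8740 \cdot 12) = - (38 + 1728 + 187 \cdot 144 + 104880) = - (38 + 1728 + 26928 + 104880) = \left(-1\right) 133574 = -133574$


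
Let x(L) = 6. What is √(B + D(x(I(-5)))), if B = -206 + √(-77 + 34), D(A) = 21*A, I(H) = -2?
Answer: √(-80 + I*√43) ≈ 0.36627 + 8.9518*I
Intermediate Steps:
B = -206 + I*√43 (B = -206 + √(-43) = -206 + I*√43 ≈ -206.0 + 6.5574*I)
√(B + D(x(I(-5)))) = √((-206 + I*√43) + 21*6) = √((-206 + I*√43) + 126) = √(-80 + I*√43)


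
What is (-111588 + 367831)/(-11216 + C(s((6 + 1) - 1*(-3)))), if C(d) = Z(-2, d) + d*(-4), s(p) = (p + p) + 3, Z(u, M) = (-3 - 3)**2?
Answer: -256243/11272 ≈ -22.733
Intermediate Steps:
Z(u, M) = 36 (Z(u, M) = (-6)**2 = 36)
s(p) = 3 + 2*p (s(p) = 2*p + 3 = 3 + 2*p)
C(d) = 36 - 4*d (C(d) = 36 + d*(-4) = 36 - 4*d)
(-111588 + 367831)/(-11216 + C(s((6 + 1) - 1*(-3)))) = (-111588 + 367831)/(-11216 + (36 - 4*(3 + 2*((6 + 1) - 1*(-3))))) = 256243/(-11216 + (36 - 4*(3 + 2*(7 + 3)))) = 256243/(-11216 + (36 - 4*(3 + 2*10))) = 256243/(-11216 + (36 - 4*(3 + 20))) = 256243/(-11216 + (36 - 4*23)) = 256243/(-11216 + (36 - 92)) = 256243/(-11216 - 56) = 256243/(-11272) = 256243*(-1/11272) = -256243/11272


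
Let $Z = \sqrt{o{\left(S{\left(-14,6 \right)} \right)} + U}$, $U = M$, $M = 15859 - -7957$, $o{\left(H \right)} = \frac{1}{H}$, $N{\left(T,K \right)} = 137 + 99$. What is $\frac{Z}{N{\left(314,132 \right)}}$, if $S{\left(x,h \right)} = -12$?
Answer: $\frac{\sqrt{857373}}{1416} \approx 0.65392$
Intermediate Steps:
$N{\left(T,K \right)} = 236$
$M = 23816$ ($M = 15859 + 7957 = 23816$)
$U = 23816$
$Z = \frac{\sqrt{857373}}{6}$ ($Z = \sqrt{\frac{1}{-12} + 23816} = \sqrt{- \frac{1}{12} + 23816} = \sqrt{\frac{285791}{12}} = \frac{\sqrt{857373}}{6} \approx 154.32$)
$\frac{Z}{N{\left(314,132 \right)}} = \frac{\frac{1}{6} \sqrt{857373}}{236} = \frac{\sqrt{857373}}{6} \cdot \frac{1}{236} = \frac{\sqrt{857373}}{1416}$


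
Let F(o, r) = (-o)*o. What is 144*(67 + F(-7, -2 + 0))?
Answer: 2592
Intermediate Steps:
F(o, r) = -o**2
144*(67 + F(-7, -2 + 0)) = 144*(67 - 1*(-7)**2) = 144*(67 - 1*49) = 144*(67 - 49) = 144*18 = 2592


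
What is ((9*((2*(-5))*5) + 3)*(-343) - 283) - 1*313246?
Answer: -160208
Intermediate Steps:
((9*((2*(-5))*5) + 3)*(-343) - 283) - 1*313246 = ((9*(-10*5) + 3)*(-343) - 283) - 313246 = ((9*(-50) + 3)*(-343) - 283) - 313246 = ((-450 + 3)*(-343) - 283) - 313246 = (-447*(-343) - 283) - 313246 = (153321 - 283) - 313246 = 153038 - 313246 = -160208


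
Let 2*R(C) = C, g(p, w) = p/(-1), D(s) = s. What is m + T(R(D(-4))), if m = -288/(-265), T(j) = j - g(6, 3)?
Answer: 1348/265 ≈ 5.0868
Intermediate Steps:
g(p, w) = -p (g(p, w) = p*(-1) = -p)
R(C) = C/2
T(j) = 6 + j (T(j) = j - (-1)*6 = j - 1*(-6) = j + 6 = 6 + j)
m = 288/265 (m = -288*(-1/265) = 288/265 ≈ 1.0868)
m + T(R(D(-4))) = 288/265 + (6 + (½)*(-4)) = 288/265 + (6 - 2) = 288/265 + 4 = 1348/265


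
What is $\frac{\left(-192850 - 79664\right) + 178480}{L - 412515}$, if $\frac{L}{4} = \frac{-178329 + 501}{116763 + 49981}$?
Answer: $\frac{1959950662}{8598139059} \approx 0.22795$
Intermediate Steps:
$L = - \frac{88914}{20843}$ ($L = 4 \frac{-178329 + 501}{116763 + 49981} = 4 \left(- \frac{177828}{166744}\right) = 4 \left(\left(-177828\right) \frac{1}{166744}\right) = 4 \left(- \frac{44457}{41686}\right) = - \frac{88914}{20843} \approx -4.2659$)
$\frac{\left(-192850 - 79664\right) + 178480}{L - 412515} = \frac{\left(-192850 - 79664\right) + 178480}{- \frac{88914}{20843} - 412515} = \frac{\left(-192850 - 79664\right) + 178480}{- \frac{8598139059}{20843}} = \left(-272514 + 178480\right) \left(- \frac{20843}{8598139059}\right) = \left(-94034\right) \left(- \frac{20843}{8598139059}\right) = \frac{1959950662}{8598139059}$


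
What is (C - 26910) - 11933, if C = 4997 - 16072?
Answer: -49918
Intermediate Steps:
C = -11075
(C - 26910) - 11933 = (-11075 - 26910) - 11933 = -37985 - 11933 = -49918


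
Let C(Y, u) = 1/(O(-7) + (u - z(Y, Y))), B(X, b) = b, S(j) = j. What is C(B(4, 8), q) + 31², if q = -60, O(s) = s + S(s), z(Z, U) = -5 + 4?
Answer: 70152/73 ≈ 960.99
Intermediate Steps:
z(Z, U) = -1
O(s) = 2*s (O(s) = s + s = 2*s)
C(Y, u) = 1/(-13 + u) (C(Y, u) = 1/(2*(-7) + (u - 1*(-1))) = 1/(-14 + (u + 1)) = 1/(-14 + (1 + u)) = 1/(-13 + u))
C(B(4, 8), q) + 31² = 1/(-13 - 60) + 31² = 1/(-73) + 961 = -1/73 + 961 = 70152/73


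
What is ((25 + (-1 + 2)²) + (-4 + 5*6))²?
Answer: 2704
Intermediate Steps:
((25 + (-1 + 2)²) + (-4 + 5*6))² = ((25 + 1²) + (-4 + 30))² = ((25 + 1) + 26)² = (26 + 26)² = 52² = 2704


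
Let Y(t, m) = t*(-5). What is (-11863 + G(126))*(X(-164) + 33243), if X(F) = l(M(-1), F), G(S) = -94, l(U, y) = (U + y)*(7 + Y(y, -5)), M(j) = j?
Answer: 1234105884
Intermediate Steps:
Y(t, m) = -5*t
l(U, y) = (7 - 5*y)*(U + y) (l(U, y) = (U + y)*(7 - 5*y) = (7 - 5*y)*(U + y))
X(F) = -7 - 5*F² + 12*F (X(F) = -5*F² + 7*(-1) + 7*F - 5*(-1)*F = -5*F² - 7 + 7*F + 5*F = -7 - 5*F² + 12*F)
(-11863 + G(126))*(X(-164) + 33243) = (-11863 - 94)*((-7 - 5*(-164)² + 12*(-164)) + 33243) = -11957*((-7 - 5*26896 - 1968) + 33243) = -11957*((-7 - 134480 - 1968) + 33243) = -11957*(-136455 + 33243) = -11957*(-103212) = 1234105884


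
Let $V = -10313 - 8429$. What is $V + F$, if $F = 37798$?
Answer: $19056$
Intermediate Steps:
$V = -18742$
$V + F = -18742 + 37798 = 19056$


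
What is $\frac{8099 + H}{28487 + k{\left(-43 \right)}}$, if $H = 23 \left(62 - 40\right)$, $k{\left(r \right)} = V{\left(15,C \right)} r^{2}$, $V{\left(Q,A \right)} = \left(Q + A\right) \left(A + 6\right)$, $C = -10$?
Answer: $- \frac{8605}{8493} \approx -1.0132$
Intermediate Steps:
$V{\left(Q,A \right)} = \left(6 + A\right) \left(A + Q\right)$ ($V{\left(Q,A \right)} = \left(A + Q\right) \left(6 + A\right) = \left(6 + A\right) \left(A + Q\right)$)
$k{\left(r \right)} = - 20 r^{2}$ ($k{\left(r \right)} = \left(\left(-10\right)^{2} + 6 \left(-10\right) + 6 \cdot 15 - 150\right) r^{2} = \left(100 - 60 + 90 - 150\right) r^{2} = - 20 r^{2}$)
$H = 506$ ($H = 23 \cdot 22 = 506$)
$\frac{8099 + H}{28487 + k{\left(-43 \right)}} = \frac{8099 + 506}{28487 - 20 \left(-43\right)^{2}} = \frac{8605}{28487 - 36980} = \frac{8605}{-8493} = 8605 \left(- \frac{1}{8493}\right) = - \frac{8605}{8493}$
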